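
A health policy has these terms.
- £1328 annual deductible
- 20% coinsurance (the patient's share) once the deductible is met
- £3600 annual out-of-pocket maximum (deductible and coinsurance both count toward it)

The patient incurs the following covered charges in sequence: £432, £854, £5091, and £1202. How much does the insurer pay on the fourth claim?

£961.60

Claim 1 — £432: entire amount goes to the deductible. Patient owes £432 (running OOP £432). Plan pays £432 − £432 = £0.
Claim 2 — £854: fully absorbed by the deductible. Patient owes £854 (running OOP £1286). Plan pays £854 − £854 = £0.
Claim 3 — £5091: £42 finishes the deductible; £5049 goes to coinsurance; 20% of £5049 = £1009.80. Cost to patient: £1051.80. OOP to date £2337.80. Insurer: £5091 − £1051.80 = £4039.20.
Claim 4 — £1202: deductible met; 20% of £1202 = £240.40. Patient owes £240.40 (running OOP £2578.20). Insurer: £1202 − £240.40 = £961.60.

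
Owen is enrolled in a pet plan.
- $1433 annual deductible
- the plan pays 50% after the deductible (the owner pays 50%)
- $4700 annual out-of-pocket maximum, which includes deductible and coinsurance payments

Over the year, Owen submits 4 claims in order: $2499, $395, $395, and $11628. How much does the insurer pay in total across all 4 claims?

$10217

Claim 1 — $2499: $1433 finishes the deductible; $1066 goes to coinsurance; owner's 50% is $533. Owner owes $1966 (running OOP $1966). Insurer: $2499 − $1966 = $533.
Claim 2 — $395: deductible met; 50% of $395 = $197.50. Owner pays $197.50; OOP now $2163.50. Insurer: $395 − $197.50 = $197.50.
Claim 3 — $395: deductible met; 50% of $395 = $197.50. Owner pays $197.50; OOP now $2361. Insurer: $395 − $197.50 = $197.50.
Claim 4 — $11628: 50% coinsurance on $11628 = $5814. That would push OOP to $8175, over the $4700 cap, so owner pays $4700 − $2361 = $2339. Insurer: $11628 − $2339 = $9289.
Insurer total = bills − owner's total = $14917 − $4700 = $10217.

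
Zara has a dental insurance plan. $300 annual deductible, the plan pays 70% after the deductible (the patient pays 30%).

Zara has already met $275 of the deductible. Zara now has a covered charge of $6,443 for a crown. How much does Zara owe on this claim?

$1,950.40

$275 of the $300 deductible is already met, leaving $25.
The remaining $6,418 (= $6,443 − $25) moves to coinsurance.
Patient's 30% share of $6,418 is $1,925.40.
Patient responsibility: $25 + $1,925.40 = $1,950.40.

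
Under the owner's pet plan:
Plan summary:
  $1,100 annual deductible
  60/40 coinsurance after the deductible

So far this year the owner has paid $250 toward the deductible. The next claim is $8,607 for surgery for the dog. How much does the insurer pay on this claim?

Remaining deductible: $1,100 − $250 = $850.
After the $850 deductible portion, $8,607 − $850 = $7,757 is subject to coinsurance.
Owner's 40% share of $7,757 is $3,102.80.
Owner responsibility: $850 + $3,102.80 = $3,952.80.
The plan picks up $8,607 − $3,952.80 = $4,654.20.

$4,654.20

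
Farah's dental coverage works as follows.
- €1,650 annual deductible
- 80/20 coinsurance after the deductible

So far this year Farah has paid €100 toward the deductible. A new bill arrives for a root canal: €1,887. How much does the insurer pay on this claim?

€100 of the €1,650 deductible is already met, leaving €1,550.
After the €1,550 deductible portion, €1,887 − €1,550 = €337 is subject to coinsurance.
Coinsurance: €337 × 20% = €67.40.
That puts the patient's cost at €1,550 + €67.40 = €1,617.40.
Insurer pays the balance: €1,887 − €1,617.40 = €269.60.

€269.60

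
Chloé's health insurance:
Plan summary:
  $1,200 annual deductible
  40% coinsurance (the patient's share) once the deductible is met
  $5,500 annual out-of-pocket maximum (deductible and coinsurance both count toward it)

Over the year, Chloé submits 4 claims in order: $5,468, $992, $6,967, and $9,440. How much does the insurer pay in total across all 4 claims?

$17,367

Bill 1, $5,468: deductible takes $1,200, $4,268 remains; 40% of $4,268 = $1,707.20. Patient owes $2,907.20 (running OOP $2,907.20). Plan pays $5,468 − $2,907.20 = $2,560.80.
Bill 2, $992: deductible already satisfied, so patient's share is 40% × $992 = $396.80. Patient pays $396.80; OOP now $3,304. Plan pays $992 − $396.80 = $595.20.
Bill 3, $6,967: deductible already satisfied, so patient's share is 40% × $6,967 = $2,786.80. Adding that to $3,304 gives $6,090.80, past the $5,500 cap; patient pays only $5,500 − $3,304 = $2,196. Plan pays $6,967 − $2,196 = $4,771.
Bill 4, $9,440: deductible met; 40% of $9,440 = $3,776. Adding that to $5,500 gives $9,276, past the $5,500 cap; patient pays only $5,500 − $5,500 = $0. Plan pays $9,440 − $0 = $9,440.
Insurer total: $2,560.80 + $595.20 + $4,771 + $9,440 = $17,367.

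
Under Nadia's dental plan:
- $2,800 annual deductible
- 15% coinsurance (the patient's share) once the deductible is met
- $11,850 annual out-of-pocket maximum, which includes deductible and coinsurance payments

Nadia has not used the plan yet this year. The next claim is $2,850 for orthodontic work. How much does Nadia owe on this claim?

$2,807.50

The full $2,800 deductible is still open; $2,800 of this bill applies to it.
That leaves $2,850 − $2,800 = $50 for coinsurance.
15% of $50 = $7.50 falls to the patient.
That puts the patient's cost at $2,800 + $7.50 = $2,807.50 before any cap.
Total out-of-pocket so far would be $0 + $2,807.50 = $2,807.50, below the $11,850 cap — no reduction.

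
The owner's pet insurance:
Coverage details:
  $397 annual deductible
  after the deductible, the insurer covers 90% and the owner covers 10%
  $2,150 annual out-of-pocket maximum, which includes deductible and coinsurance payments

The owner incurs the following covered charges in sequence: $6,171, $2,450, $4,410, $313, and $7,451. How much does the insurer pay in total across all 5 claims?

Claim 1 ($6,171): deductible takes $397, $5,774 remains; coinsurance $5,774 × 10% = $577.40. Cost to owner: $974.40. OOP to date $974.40. Insurer: $6,171 − $974.40 = $5,196.60.
Claim 2 ($2,450): deductible already satisfied, so owner's share is 10% × $2,450 = $245. Owner pays $245; OOP now $1,219.40. Insurer: $2,450 − $245 = $2,205.
Claim 3 ($4,410): deductible met; 10% of $4,410 = $441. Owner pays $441; OOP now $1,660.40. Insurer: $4,410 − $441 = $3,969.
Claim 4 ($313): deductible already satisfied, so owner's share is 10% × $313 = $31.30. Cost to owner: $31.30. OOP to date $1,691.70. Plan pays $313 − $31.30 = $281.70.
Claim 5 ($7,451): deductible already satisfied, so owner's share is 10% × $7,451 = $745.10. Adding that to $1,691.70 gives $2,436.80, past the $2,150 cap; owner pays only $2,150 − $1,691.70 = $458.30. Insurer: $7,451 − $458.30 = $6,992.70.
Insurer total: $5,196.60 + $2,205 + $3,969 + $281.70 + $6,992.70 = $18,645.

$18,645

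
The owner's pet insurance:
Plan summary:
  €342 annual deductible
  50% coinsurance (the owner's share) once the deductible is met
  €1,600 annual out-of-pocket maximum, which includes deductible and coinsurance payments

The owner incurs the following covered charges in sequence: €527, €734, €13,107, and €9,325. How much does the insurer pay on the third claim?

Claim 1 — €527: €342 finishes the deductible; €185 goes to coinsurance; 50% of €185 = €92.50. Cost to owner: €434.50. OOP to date €434.50. Plan pays €527 − €434.50 = €92.50.
Claim 2 — €734: 50% coinsurance on €734 = €367. Cost to owner: €367. OOP to date €801.50. Plan pays €734 − €367 = €367.
Claim 3 — €13,107: deductible already satisfied, so owner's share is 50% × €13,107 = €6,553.50. OOP would hit €7,355 > €1,600, so the cap limits the owner to €1,600 − €801.50 = €798.50. Plan pays €13,107 − €798.50 = €12,308.50.

€12,308.50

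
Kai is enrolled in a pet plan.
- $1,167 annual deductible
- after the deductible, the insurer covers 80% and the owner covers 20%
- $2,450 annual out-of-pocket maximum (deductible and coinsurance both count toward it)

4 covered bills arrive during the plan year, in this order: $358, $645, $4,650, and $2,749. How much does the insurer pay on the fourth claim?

$2,363.20

#1 ($358): entire amount goes to the deductible. Owner owes $358 (running OOP $358). Insurer: $358 − $358 = $0.
#2 ($645): all of it applies to the deductible. Cost to owner: $645. OOP to date $1,003. Plan pays $645 − $645 = $0.
#3 ($4,650): $164 to deductible, leaving $4,486; 20% of $4,486 = $897.20. Owner pays $1,061.20; OOP now $2,064.20. Plan pays $4,650 − $1,061.20 = $3,588.80.
#4 ($2,749): 20% coinsurance on $2,749 = $549.80. Adding that to $2,064.20 gives $2,614, past the $2,450 cap; owner pays only $2,450 − $2,064.20 = $385.80. Insurer: $2,749 − $385.80 = $2,363.20.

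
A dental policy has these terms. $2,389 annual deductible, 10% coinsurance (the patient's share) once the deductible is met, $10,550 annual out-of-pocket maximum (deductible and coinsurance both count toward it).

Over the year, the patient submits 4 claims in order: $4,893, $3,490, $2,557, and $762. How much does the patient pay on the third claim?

$255.70

Claim 1 ($4,893): $2,389 to deductible, leaving $2,504; coinsurance $2,504 × 10% = $250.40. Patient pays $2,639.40; OOP now $2,639.40.
Claim 2 ($3,490): deductible already satisfied, so patient's share is 10% × $3,490 = $349. Cost to patient: $349. OOP to date $2,988.40.
Claim 3 ($2,557): deductible met; 10% of $2,557 = $255.70. Cost to patient: $255.70. OOP to date $3,244.10.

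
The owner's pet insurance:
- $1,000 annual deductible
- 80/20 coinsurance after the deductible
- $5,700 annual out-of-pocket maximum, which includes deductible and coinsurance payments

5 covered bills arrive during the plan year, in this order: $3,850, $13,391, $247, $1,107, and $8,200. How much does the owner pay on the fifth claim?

Bill 1, $3,850: deductible takes $1,000, $2,850 remains; owner's 20% is $570. Owner owes $1,570 (running OOP $1,570).
Bill 2, $13,391: 20% coinsurance on $13,391 = $2,678.20. Owner owes $2,678.20 (running OOP $4,248.20).
Bill 3, $247: 20% coinsurance on $247 = $49.40. Owner pays $49.40; OOP now $4,297.60.
Bill 4, $1,107: deductible already satisfied, so owner's share is 20% × $1,107 = $221.40. Owner pays $221.40; OOP now $4,519.
Bill 5, $8,200: deductible already satisfied, so owner's share is 20% × $8,200 = $1,640. That would push OOP to $6,159, over the $5,700 cap, so owner pays $5,700 − $4,519 = $1,181.

$1,181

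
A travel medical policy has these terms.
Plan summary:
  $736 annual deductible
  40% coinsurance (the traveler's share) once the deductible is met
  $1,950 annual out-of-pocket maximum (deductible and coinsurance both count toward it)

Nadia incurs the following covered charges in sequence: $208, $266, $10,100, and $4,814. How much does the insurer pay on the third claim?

Claim 1 ($208): entire amount goes to the deductible. Cost to traveler: $208. OOP to date $208. Plan pays $208 − $208 = $0.
Claim 2 ($266): all of it applies to the deductible. Traveler owes $266 (running OOP $474). Plan pays $266 − $266 = $0.
Claim 3 ($10,100): $262 finishes the deductible; $9,838 goes to coinsurance; coinsurance $9,838 × 40% = $3,935.20. Together that's $262 + $3,935.20 = $4,197.20. OOP would hit $4,671.20 > $1,950, so the cap limits the traveler to $1,950 − $474 = $1,476. Plan pays $10,100 − $1,476 = $8,624.

$8,624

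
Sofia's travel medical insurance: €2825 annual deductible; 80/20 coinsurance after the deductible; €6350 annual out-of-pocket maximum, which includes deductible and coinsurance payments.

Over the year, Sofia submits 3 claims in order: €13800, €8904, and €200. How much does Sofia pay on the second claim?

€1330

Bill 1, €13800: €2825 to deductible, leaving €10975; traveler's 20% is €2195. Cost to traveler: €5020. OOP to date €5020.
Bill 2, €8904: 20% coinsurance on €8904 = €1780.80. OOP would hit €6800.80 > €6350, so the cap limits the traveler to €6350 − €5020 = €1330.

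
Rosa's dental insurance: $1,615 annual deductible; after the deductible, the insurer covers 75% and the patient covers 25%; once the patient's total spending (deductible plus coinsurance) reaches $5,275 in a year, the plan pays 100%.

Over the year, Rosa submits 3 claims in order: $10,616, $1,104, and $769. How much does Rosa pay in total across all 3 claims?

#1 ($10,616): $1,615 to deductible, leaving $9,001; 25% of $9,001 = $2,250.25. Cost to patient: $3,865.25. OOP to date $3,865.25.
#2 ($1,104): deductible met; 25% of $1,104 = $276. Patient pays $276; OOP now $4,141.25.
#3 ($769): deductible already satisfied, so patient's share is 25% × $769 = $192.25. Cost to patient: $192.25. OOP to date $4,333.50.
Total paid by the patient: $3,865.25 + $276 + $192.25 = $4,333.50.

$4,333.50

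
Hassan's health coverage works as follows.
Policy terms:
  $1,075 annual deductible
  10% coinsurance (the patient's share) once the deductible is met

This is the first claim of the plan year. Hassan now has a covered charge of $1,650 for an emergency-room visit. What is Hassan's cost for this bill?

The full $1,075 deductible is still open; $1,075 of this bill applies to it.
The remaining $575 (= $1,650 − $1,075) moves to coinsurance.
Patient's 10% share of $575 is $57.50.
That puts the patient's cost at $1,075 + $57.50 = $1,132.50.

$1,132.50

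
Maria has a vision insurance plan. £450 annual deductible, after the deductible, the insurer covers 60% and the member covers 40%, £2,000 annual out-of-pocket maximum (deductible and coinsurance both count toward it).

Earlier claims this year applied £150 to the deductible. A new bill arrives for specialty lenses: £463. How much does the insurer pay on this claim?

Deductible still to meet: £450 − £150 = £300.
The remaining £163 (= £463 − £300) moves to coinsurance.
Member's 40% share of £163 is £65.20.
Member responsibility before any cap: £300 + £65.20 = £365.20.
Year-to-date out-of-pocket becomes £150 + £365.20 = £515.20, still under the £2,000 maximum, so no cap applies.
The insurer covers the remainder: £463 − £365.20 = £97.80.

£97.80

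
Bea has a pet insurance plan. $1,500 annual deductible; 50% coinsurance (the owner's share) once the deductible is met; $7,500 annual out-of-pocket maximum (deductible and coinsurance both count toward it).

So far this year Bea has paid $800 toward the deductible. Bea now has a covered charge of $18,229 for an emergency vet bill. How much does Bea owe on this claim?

$6,700

$800 of the $1,500 deductible is already met, leaving $700.
The remaining $17,529 (= $18,229 − $700) moves to coinsurance.
50% of $17,529 = $8,764.50 falls to the owner.
Owner responsibility before any cap: $700 + $8,764.50 = $9,464.50.
Adding $9,464.50 to the $800 already spent would give $10,264.50, which exceeds the $7,500 cap; the owner pays just $7,500 − $800 = $6,700.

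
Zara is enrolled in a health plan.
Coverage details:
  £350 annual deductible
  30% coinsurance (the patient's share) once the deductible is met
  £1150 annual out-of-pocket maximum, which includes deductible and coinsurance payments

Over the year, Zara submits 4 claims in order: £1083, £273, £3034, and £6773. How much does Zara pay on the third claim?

Bill 1, £1083: deductible takes £350, £733 remains; 30% of £733 = £219.90. Cost to patient: £569.90. OOP to date £569.90.
Bill 2, £273: 30% coinsurance on £273 = £81.90. Cost to patient: £81.90. OOP to date £651.80.
Bill 3, £3034: deductible met; 30% of £3034 = £910.20. OOP would hit £1562 > £1150, so the cap limits the patient to £1150 − £651.80 = £498.20.

£498.20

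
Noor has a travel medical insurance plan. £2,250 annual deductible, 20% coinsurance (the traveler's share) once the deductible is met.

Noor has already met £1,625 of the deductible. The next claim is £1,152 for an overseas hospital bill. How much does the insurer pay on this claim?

£421.60

Deductible still to meet: £2,250 − £1,625 = £625.
After the £625 deductible portion, £1,152 − £625 = £527 is subject to coinsurance.
Coinsurance: £527 × 20% = £105.40.
So the traveler owes £625 + £105.40 = £730.40.
The insurer covers the remainder: £1,152 − £730.40 = £421.60.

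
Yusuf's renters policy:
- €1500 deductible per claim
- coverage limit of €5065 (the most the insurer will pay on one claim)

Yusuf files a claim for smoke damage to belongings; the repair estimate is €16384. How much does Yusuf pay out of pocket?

€11319

After the deductible, €16384 − €1500 = €14884 remains.
The €5065 per-incident cap binds; insurer pays €5065.
The tenant bears the rest of the original loss: €16384 − €5065 = €11319.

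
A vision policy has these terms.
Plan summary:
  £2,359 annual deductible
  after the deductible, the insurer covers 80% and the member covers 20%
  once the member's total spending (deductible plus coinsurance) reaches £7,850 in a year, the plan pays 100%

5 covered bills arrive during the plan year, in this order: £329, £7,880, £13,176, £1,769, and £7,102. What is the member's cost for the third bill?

£2,635.20

Claim 1 (£329): entire amount goes to the deductible. Member pays £329; OOP now £329.
Claim 2 (£7,880): deductible takes £2,030, £5,850 remains; member's 20% is £1,170. Member pays £3,200; OOP now £3,529.
Claim 3 (£13,176): deductible met; 20% of £13,176 = £2,635.20. Cost to member: £2,635.20. OOP to date £6,164.20.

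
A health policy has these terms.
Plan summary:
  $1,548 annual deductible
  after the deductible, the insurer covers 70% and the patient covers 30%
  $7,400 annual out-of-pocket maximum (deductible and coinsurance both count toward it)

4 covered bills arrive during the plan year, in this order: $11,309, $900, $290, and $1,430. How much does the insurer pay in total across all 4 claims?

Bill 1, $11,309: deductible takes $1,548, $9,761 remains; 30% of $9,761 = $2,928.30. Patient owes $4,476.30 (running OOP $4,476.30). Insurer: $11,309 − $4,476.30 = $6,832.70.
Bill 2, $900: 30% coinsurance on $900 = $270. Patient pays $270; OOP now $4,746.30. Plan pays $900 − $270 = $630.
Bill 3, $290: deductible met; 30% of $290 = $87. Patient pays $87; OOP now $4,833.30. Plan pays $290 − $87 = $203.
Bill 4, $1,430: deductible met; 30% of $1,430 = $429. Patient pays $429; OOP now $5,262.30. Plan pays $1,430 − $429 = $1,001.
Insurer total = bills − patient's total = $13,929 − $5,262.30 = $8,666.70.

$8,666.70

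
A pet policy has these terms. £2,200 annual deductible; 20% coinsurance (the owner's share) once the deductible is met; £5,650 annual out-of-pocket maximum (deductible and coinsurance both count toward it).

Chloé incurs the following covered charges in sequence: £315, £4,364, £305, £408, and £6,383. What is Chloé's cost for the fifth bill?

Claim 1 — £315: fully absorbed by the deductible. Owner pays £315; OOP now £315.
Claim 2 — £4,364: deductible takes £1,885, £2,479 remains; coinsurance £2,479 × 20% = £495.80. Owner pays £2,380.80; OOP now £2,695.80.
Claim 3 — £305: 20% coinsurance on £305 = £61. Owner pays £61; OOP now £2,756.80.
Claim 4 — £408: deductible met; 20% of £408 = £81.60. Owner owes £81.60 (running OOP £2,838.40).
Claim 5 — £6,383: deductible already satisfied, so owner's share is 20% × £6,383 = £1,276.60. Cost to owner: £1,276.60. OOP to date £4,115.

£1,276.60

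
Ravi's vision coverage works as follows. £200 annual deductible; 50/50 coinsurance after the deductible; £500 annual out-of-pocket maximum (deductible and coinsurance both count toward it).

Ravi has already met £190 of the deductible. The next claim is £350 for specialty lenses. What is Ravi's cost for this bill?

£180

£190 of the £200 deductible is already met, leaving £10.
That leaves £350 − £10 = £340 for coinsurance.
50% of £340 = £170 falls to the member.
So the member owes £10 + £170 = £180 before any cap.
Year-to-date out-of-pocket becomes £190 + £180 = £370, still under the £500 maximum, so no cap applies.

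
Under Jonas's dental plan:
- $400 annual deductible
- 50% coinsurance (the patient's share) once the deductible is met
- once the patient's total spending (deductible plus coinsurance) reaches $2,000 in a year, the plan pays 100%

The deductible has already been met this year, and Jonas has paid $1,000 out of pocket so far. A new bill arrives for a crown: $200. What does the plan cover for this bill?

The deductible is already satisfied, so the full bill goes to coinsurance.
Patient's 50% share of $200 is $100.
Year-to-date out-of-pocket becomes $1,000 + $100 = $1,100, still under the $2,000 maximum, so no cap applies.
The insurer covers the remainder: $200 − $100 = $100.

$100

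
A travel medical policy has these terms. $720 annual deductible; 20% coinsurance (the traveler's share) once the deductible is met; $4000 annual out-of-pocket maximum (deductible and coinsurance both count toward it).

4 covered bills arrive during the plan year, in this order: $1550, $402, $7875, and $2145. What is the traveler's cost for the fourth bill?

Claim 1 ($1550): deductible takes $720, $830 remains; 20% of $830 = $166. Traveler owes $886 (running OOP $886).
Claim 2 ($402): deductible met; 20% of $402 = $80.40. Traveler pays $80.40; OOP now $966.40.
Claim 3 ($7875): deductible met; 20% of $7875 = $1575. Traveler pays $1575; OOP now $2541.40.
Claim 4 ($2145): deductible already satisfied, so traveler's share is 20% × $2145 = $429. Cost to traveler: $429. OOP to date $2970.40.

$429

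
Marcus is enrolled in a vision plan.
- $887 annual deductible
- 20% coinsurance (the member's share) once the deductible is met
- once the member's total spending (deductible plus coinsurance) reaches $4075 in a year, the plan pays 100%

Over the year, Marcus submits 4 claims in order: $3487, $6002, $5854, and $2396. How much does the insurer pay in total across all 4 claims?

#1 ($3487): $887 to deductible, leaving $2600; coinsurance $2600 × 20% = $520. Member owes $1407 (running OOP $1407). Plan pays $3487 − $1407 = $2080.
#2 ($6002): deductible already satisfied, so member's share is 20% × $6002 = $1200.40. Cost to member: $1200.40. OOP to date $2607.40. Plan pays $6002 − $1200.40 = $4801.60.
#3 ($5854): deductible met; 20% of $5854 = $1170.80. Cost to member: $1170.80. OOP to date $3778.20. Plan pays $5854 − $1170.80 = $4683.20.
#4 ($2396): deductible already satisfied, so member's share is 20% × $2396 = $479.20. That would push OOP to $4257.40, over the $4075 cap, so member pays $4075 − $3778.20 = $296.80. Plan pays $2396 − $296.80 = $2099.20.
Insurer total: $2080 + $4801.60 + $4683.20 + $2099.20 = $13664.

$13664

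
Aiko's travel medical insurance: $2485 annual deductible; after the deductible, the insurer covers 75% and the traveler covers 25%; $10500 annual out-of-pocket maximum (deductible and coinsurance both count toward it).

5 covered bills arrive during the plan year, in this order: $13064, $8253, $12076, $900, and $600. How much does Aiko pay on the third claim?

#1 ($13064): $2485 finishes the deductible; $10579 goes to coinsurance; coinsurance $10579 × 25% = $2644.75. Traveler owes $5129.75 (running OOP $5129.75).
#2 ($8253): deductible already satisfied, so traveler's share is 25% × $8253 = $2063.25. Traveler owes $2063.25 (running OOP $7193).
#3 ($12076): 25% coinsurance on $12076 = $3019. Cost to traveler: $3019. OOP to date $10212.

$3019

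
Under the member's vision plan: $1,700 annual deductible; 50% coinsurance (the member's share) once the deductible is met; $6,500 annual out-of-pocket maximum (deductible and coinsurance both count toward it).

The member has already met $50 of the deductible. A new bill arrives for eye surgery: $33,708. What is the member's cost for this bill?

$6,450

$50 of the $1,700 deductible is already met, leaving $1,650.
The remaining $32,058 (= $33,708 − $1,650) moves to coinsurance.
50% of $32,058 = $16,029 falls to the member.
Member responsibility before any cap: $1,650 + $16,029 = $17,679.
Year-to-date out-of-pocket would reach $50 + $17,679 = $17,729, above the $6,500 maximum, so the member pays only $6,500 − $50 = $6,450.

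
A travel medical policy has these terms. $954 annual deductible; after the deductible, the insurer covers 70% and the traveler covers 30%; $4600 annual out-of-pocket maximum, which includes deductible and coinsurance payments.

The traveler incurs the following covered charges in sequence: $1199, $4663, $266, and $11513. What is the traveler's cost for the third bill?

Claim 1 ($1199): deductible takes $954, $245 remains; traveler's 30% is $73.50. Cost to traveler: $1027.50. OOP to date $1027.50.
Claim 2 ($4663): deductible already satisfied, so traveler's share is 30% × $4663 = $1398.90. Traveler pays $1398.90; OOP now $2426.40.
Claim 3 ($266): deductible met; 30% of $266 = $79.80. Cost to traveler: $79.80. OOP to date $2506.20.

$79.80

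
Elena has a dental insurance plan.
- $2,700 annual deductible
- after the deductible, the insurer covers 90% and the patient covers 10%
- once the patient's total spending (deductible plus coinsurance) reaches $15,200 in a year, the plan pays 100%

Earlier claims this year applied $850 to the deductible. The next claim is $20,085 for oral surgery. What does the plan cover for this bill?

Deductible still to meet: $2,700 − $850 = $1,850.
The remaining $18,235 (= $20,085 − $1,850) moves to coinsurance.
10% of $18,235 = $1,823.50 falls to the patient.
That puts the patient's cost at $1,850 + $1,823.50 = $3,673.50 before any cap.
Total out-of-pocket so far would be $850 + $3,673.50 = $4,523.50, below the $15,200 cap — no reduction.
Insurer pays the balance: $20,085 − $3,673.50 = $16,411.50.

$16,411.50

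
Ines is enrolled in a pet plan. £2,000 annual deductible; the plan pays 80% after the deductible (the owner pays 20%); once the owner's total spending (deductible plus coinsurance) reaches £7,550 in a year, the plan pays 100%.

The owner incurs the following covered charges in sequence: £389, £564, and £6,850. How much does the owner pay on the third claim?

£2,207.60

Bill 1, £389: all of it applies to the deductible. Cost to owner: £389. OOP to date £389.
Bill 2, £564: fully absorbed by the deductible. Cost to owner: £564. OOP to date £953.
Bill 3, £6,850: deductible takes £1,047, £5,803 remains; 20% of £5,803 = £1,160.60. Owner pays £2,207.60; OOP now £3,160.60.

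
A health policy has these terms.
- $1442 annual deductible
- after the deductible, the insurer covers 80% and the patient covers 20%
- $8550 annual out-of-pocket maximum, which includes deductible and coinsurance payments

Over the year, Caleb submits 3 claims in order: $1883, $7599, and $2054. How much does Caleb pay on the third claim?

$410.80

#1 ($1883): $1442 to deductible, leaving $441; coinsurance $441 × 20% = $88.20. Patient pays $1530.20; OOP now $1530.20.
#2 ($7599): 20% coinsurance on $7599 = $1519.80. Patient pays $1519.80; OOP now $3050.
#3 ($2054): deductible met; 20% of $2054 = $410.80. Patient owes $410.80 (running OOP $3460.80).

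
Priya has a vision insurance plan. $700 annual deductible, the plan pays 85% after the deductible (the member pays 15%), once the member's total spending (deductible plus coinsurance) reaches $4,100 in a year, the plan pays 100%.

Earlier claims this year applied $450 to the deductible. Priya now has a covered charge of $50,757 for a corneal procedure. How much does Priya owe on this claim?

Deductible still to meet: $700 − $450 = $250.
That leaves $50,757 − $250 = $50,507 for coinsurance.
Coinsurance: $50,507 × 15% = $7,576.05.
That puts the member's cost at $250 + $7,576.05 = $7,826.05 before any cap.
Year-to-date out-of-pocket would reach $450 + $7,826.05 = $8,276.05, above the $4,100 maximum, so the member pays only $4,100 − $450 = $3,650.

$3,650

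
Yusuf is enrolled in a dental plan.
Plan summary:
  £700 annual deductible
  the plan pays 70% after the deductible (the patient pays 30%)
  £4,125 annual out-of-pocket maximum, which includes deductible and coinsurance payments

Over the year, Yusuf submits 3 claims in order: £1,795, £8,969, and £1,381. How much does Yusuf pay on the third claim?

#1 (£1,795): deductible takes £700, £1,095 remains; patient's 30% is £328.50. Patient pays £1,028.50; OOP now £1,028.50.
#2 (£8,969): deductible met; 30% of £8,969 = £2,690.70. Cost to patient: £2,690.70. OOP to date £3,719.20.
#3 (£1,381): deductible met; 30% of £1,381 = £414.30. Adding that to £3,719.20 gives £4,133.50, past the £4,125 cap; patient pays only £4,125 − £3,719.20 = £405.80.

£405.80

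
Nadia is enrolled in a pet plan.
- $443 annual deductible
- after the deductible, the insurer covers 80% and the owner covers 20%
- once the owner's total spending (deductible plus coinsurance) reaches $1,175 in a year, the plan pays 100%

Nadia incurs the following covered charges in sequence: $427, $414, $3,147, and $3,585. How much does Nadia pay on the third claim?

Claim 1 — $427: all of it applies to the deductible. Owner pays $427; OOP now $427.
Claim 2 — $414: deductible takes $16, $398 remains; 20% of $398 = $79.60. Owner pays $95.60; OOP now $522.60.
Claim 3 — $3,147: deductible already satisfied, so owner's share is 20% × $3,147 = $629.40. Owner pays $629.40; OOP now $1,152.

$629.40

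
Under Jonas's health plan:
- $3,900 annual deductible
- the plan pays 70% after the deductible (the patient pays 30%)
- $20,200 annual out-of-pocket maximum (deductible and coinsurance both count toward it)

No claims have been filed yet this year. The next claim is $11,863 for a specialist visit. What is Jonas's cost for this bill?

Nothing has been paid toward the $3,900 deductible, so the first $3,900 of this charge is applied there.
That leaves $11,863 − $3,900 = $7,963 for coinsurance.
Patient's 30% share of $7,963 is $2,388.90.
Patient responsibility before any cap: $3,900 + $2,388.90 = $6,288.90.
Cumulative spending $0 + $6,288.90 = $6,288.90 stays under the $20,200 maximum.

$6,288.90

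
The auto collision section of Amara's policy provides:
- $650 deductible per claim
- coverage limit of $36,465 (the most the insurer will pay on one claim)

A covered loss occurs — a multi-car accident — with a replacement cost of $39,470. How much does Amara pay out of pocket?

Subtract the deductible: $39,470 − $650 = $38,820.
The $36,465 per-incident cap binds; insurer pays $36,465.
Out of pocket: $39,470 − $36,465 = $3,005.

$3,005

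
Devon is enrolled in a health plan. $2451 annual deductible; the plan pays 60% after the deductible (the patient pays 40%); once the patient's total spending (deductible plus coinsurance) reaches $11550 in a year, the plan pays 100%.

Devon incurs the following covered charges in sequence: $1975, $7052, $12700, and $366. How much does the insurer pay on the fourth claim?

$219.60

#1 ($1975): fully absorbed by the deductible. Patient owes $1975 (running OOP $1975). Insurer: $1975 − $1975 = $0.
#2 ($7052): $476 to deductible, leaving $6576; coinsurance $6576 × 40% = $2630.40. Patient pays $3106.40; OOP now $5081.40. Plan pays $7052 − $3106.40 = $3945.60.
#3 ($12700): deductible met; 40% of $12700 = $5080. Cost to patient: $5080. OOP to date $10161.40. Insurer: $12700 − $5080 = $7620.
#4 ($366): 40% coinsurance on $366 = $146.40. Patient pays $146.40; OOP now $10307.80. Plan pays $366 − $146.40 = $219.60.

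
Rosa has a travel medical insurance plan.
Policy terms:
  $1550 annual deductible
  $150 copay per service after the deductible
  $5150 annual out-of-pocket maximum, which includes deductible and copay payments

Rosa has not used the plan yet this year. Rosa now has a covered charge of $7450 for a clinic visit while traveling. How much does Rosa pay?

$1700

Nothing has been paid toward the $1550 deductible, so the first $1550 of this charge is applied there.
After the $1550 deductible portion, $7450 − $1550 = $5900 is subject to the copay.
Copay on this service: $150.
So the traveler owes $1550 + $150 = $1700 before any cap.
Cumulative spending $0 + $1700 = $1700 stays under the $5150 maximum.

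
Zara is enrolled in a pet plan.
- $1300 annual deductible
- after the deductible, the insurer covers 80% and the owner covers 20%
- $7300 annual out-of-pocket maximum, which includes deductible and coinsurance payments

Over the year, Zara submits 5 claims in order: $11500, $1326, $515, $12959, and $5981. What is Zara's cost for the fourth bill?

$2591.80

#1 ($11500): $1300 finishes the deductible; $10200 goes to coinsurance; owner's 20% is $2040. Cost to owner: $3340. OOP to date $3340.
#2 ($1326): 20% coinsurance on $1326 = $265.20. Owner pays $265.20; OOP now $3605.20.
#3 ($515): 20% coinsurance on $515 = $103. Owner owes $103 (running OOP $3708.20).
#4 ($12959): 20% coinsurance on $12959 = $2591.80. Owner owes $2591.80 (running OOP $6300).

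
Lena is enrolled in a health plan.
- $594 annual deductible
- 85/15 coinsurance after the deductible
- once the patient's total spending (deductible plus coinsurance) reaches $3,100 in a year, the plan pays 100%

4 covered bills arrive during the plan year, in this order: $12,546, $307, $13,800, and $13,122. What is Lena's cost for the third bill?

$667.15

Bill 1, $12,546: $594 finishes the deductible; $11,952 goes to coinsurance; patient's 15% is $1,792.80. Patient pays $2,386.80; OOP now $2,386.80.
Bill 2, $307: deductible already satisfied, so patient's share is 15% × $307 = $46.05. Patient pays $46.05; OOP now $2,432.85.
Bill 3, $13,800: 15% coinsurance on $13,800 = $2,070. OOP would hit $4,502.85 > $3,100, so the cap limits the patient to $3,100 − $2,432.85 = $667.15.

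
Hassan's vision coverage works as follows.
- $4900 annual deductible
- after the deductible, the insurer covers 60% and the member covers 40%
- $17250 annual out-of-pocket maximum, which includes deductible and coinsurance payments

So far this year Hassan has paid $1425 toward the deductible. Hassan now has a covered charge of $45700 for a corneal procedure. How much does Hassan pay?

$1425 of the $4900 deductible is already met, leaving $3475.
That leaves $45700 − $3475 = $42225 for coinsurance.
Coinsurance: $42225 × 40% = $16890.
So the member owes $3475 + $16890 = $20365 before any cap.
That would bring total out-of-pocket to $21790, past the $17250 cap. The member is capped at $17250 − $1425 = $15825 on this claim.

$15825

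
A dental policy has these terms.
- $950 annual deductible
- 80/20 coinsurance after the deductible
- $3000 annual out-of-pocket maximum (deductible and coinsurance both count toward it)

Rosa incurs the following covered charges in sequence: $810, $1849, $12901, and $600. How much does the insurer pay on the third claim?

$11192.80

Claim 1 — $810: fully absorbed by the deductible. Patient owes $810 (running OOP $810). Plan pays $810 − $810 = $0.
Claim 2 — $1849: $140 finishes the deductible; $1709 goes to coinsurance; coinsurance $1709 × 20% = $341.80. Patient owes $481.80 (running OOP $1291.80). Plan pays $1849 − $481.80 = $1367.20.
Claim 3 — $12901: deductible already satisfied, so patient's share is 20% × $12901 = $2580.20. OOP would hit $3872 > $3000, so the cap limits the patient to $3000 − $1291.80 = $1708.20. Plan pays $12901 − $1708.20 = $11192.80.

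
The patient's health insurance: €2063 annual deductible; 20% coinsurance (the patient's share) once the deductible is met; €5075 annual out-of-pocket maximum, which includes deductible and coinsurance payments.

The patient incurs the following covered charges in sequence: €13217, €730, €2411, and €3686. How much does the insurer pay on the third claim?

Bill 1, €13217: €2063 finishes the deductible; €11154 goes to coinsurance; 20% of €11154 = €2230.80. Patient owes €4293.80 (running OOP €4293.80). Insurer: €13217 − €4293.80 = €8923.20.
Bill 2, €730: 20% coinsurance on €730 = €146. Patient pays €146; OOP now €4439.80. Plan pays €730 − €146 = €584.
Bill 3, €2411: deductible met; 20% of €2411 = €482.20. Patient pays €482.20; OOP now €4922. Plan pays €2411 − €482.20 = €1928.80.

€1928.80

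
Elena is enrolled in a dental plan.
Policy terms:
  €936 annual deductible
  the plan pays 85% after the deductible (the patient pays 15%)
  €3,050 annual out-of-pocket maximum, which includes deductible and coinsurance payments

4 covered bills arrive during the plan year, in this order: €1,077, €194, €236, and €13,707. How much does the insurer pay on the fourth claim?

#1 (€1,077): €936 finishes the deductible; €141 goes to coinsurance; patient's 15% is €21.15. Patient pays €957.15; OOP now €957.15. Plan pays €1,077 − €957.15 = €119.85.
#2 (€194): deductible already satisfied, so patient's share is 15% × €194 = €29.10. Patient owes €29.10 (running OOP €986.25). Plan pays €194 − €29.10 = €164.90.
#3 (€236): deductible met; 15% of €236 = €35.40. Patient pays €35.40; OOP now €1,021.65. Plan pays €236 − €35.40 = €200.60.
#4 (€13,707): 15% coinsurance on €13,707 = €2,056.05. OOP would hit €3,077.70 > €3,050, so the cap limits the patient to €3,050 − €1,021.65 = €2,028.35. Insurer: €13,707 − €2,028.35 = €11,678.65.

€11,678.65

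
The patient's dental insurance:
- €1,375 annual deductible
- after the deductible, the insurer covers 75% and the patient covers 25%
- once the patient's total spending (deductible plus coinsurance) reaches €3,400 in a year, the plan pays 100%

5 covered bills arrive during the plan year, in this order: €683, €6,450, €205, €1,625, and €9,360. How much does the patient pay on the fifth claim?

€128

Claim 1 (€683): fully absorbed by the deductible. Patient owes €683 (running OOP €683).
Claim 2 (€6,450): €692 to deductible, leaving €5,758; coinsurance €5,758 × 25% = €1,439.50. Patient pays €2,131.50; OOP now €2,814.50.
Claim 3 (€205): deductible met; 25% of €205 = €51.25. Patient pays €51.25; OOP now €2,865.75.
Claim 4 (€1,625): deductible already satisfied, so patient's share is 25% × €1,625 = €406.25. Cost to patient: €406.25. OOP to date €3,272.
Claim 5 (€9,360): deductible already satisfied, so patient's share is 25% × €9,360 = €2,340. That would push OOP to €5,612, over the €3,400 cap, so patient pays €3,400 − €3,272 = €128.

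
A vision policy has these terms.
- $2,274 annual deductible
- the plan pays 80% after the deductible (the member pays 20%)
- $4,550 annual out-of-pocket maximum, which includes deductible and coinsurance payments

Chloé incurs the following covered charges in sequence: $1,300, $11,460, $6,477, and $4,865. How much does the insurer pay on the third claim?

Claim 1 — $1,300: entire amount goes to the deductible. Member owes $1,300 (running OOP $1,300). Plan pays $1,300 − $1,300 = $0.
Claim 2 — $11,460: $974 to deductible, leaving $10,486; coinsurance $10,486 × 20% = $2,097.20. Member owes $3,071.20 (running OOP $4,371.20). Insurer: $11,460 − $3,071.20 = $8,388.80.
Claim 3 — $6,477: 20% coinsurance on $6,477 = $1,295.40. OOP would hit $5,666.60 > $4,550, so the cap limits the member to $4,550 − $4,371.20 = $178.80. Insurer: $6,477 − $178.80 = $6,298.20.

$6,298.20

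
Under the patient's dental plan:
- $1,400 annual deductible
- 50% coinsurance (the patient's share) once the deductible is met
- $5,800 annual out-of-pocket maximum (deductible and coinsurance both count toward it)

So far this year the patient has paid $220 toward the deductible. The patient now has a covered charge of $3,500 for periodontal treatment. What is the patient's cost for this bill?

$220 of the $1,400 deductible is already met, leaving $1,180.
The remaining $2,320 (= $3,500 − $1,180) moves to coinsurance.
Patient's 50% share of $2,320 is $1,160.
Patient responsibility before any cap: $1,180 + $1,160 = $2,340.
Cumulative spending $220 + $2,340 = $2,560 stays under the $5,800 maximum.

$2,340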